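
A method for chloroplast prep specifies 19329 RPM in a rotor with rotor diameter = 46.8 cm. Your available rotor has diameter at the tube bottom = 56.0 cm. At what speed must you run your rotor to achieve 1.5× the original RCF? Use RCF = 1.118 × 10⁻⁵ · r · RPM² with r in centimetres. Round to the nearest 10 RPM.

≈ 21640 RPM

Original rotor: r = 46.8 / 2 = 23.4 cm
RCF = 1.118 × 10⁻⁵ × r × N²
RCF_original = 1.118 × 10⁻⁵ × 23.4 × (19329)² = 1.118 × 10⁻⁵ × 23.4 × 373,610,241 ≈ 97,740.9 × g
Target RCF = 1.5 × 97,740.9 ≈ 146,611.3 × g
Your rotor: r = 56.0 / 2 = 28 cm
146,611.3 = 1.118 × 10⁻⁵ × 28 × N²
N² = 146,611.3 / (31.304 × 10⁻⁵) = 468,346,857
N ≈ √468,346,857 ≈ 21,641.3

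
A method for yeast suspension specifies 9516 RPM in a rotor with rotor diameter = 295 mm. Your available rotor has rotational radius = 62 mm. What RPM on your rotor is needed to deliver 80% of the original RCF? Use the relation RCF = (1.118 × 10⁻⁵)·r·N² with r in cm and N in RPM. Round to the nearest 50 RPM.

≈ 13150 RPM

Original rotor: r = 295 mm / 2 = 147.5 mm = 14.75 cm
RCF_original = 1.118 × 10⁻⁵ × 14.75 × (9516)² = 1.118 × 10⁻⁵ × 14.75 × 90,554,256 ≈ 14,932.8 × g
Target RCF = 0.8 × 14,932.8 ≈ 11,946.2 × g
Your rotor: r = 62 mm = 6.2 cm
11,946.2 = 1.118 × 10⁻⁵ × 6.2 × N²
N² = 11,946.2 / (6.9316 × 10⁻⁵) = 172,344,048
N ≈ √172,344,048 ≈ 13,128.0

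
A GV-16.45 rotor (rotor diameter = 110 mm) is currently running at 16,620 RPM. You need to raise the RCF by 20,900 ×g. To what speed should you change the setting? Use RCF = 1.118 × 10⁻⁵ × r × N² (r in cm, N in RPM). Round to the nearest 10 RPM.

r = 110 mm / 2 = 55 mm = 5.5 cm
Current RCF = 1.118 × 10⁻⁵ × 5.5 × (16620)² = 1.118 × 10⁻⁵ × 5.5 × 276,224,400 ≈ 16,985 × g
Target RCF = 16,985 + 20,900 = 37,885 × g
N² = 37,885 / (6.149 × 10⁻⁵) = 616,116,442
N ≈ √616,116,442 ≈ 24,821.7

24820 RPM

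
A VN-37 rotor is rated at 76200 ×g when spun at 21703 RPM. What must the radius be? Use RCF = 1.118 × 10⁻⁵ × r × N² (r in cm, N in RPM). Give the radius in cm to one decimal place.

r ≈ 14.5 cm

RCF = 1.118 × 10⁻⁵ × r × N²
76200 = 1.118 × 10⁻⁵ × r × (21703)²
r = 76200 / (1.118 × 10⁻⁵ × 471,020,209) = 76200 / 5266.006 ≈ 14.470 cm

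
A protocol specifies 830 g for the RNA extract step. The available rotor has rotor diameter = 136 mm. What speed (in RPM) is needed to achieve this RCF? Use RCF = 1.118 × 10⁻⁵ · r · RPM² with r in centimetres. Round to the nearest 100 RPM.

r = 136 mm / 2 = 68 mm = 6.8 cm
RCF = 1.118 × 10⁻⁵ × r × N²
830 = 1.118 × 10⁻⁵ × 6.8 × N²
N² = 830 / (7.6024 × 10⁻⁵) = 10,917,605
N ≈ √10,917,605 ≈ 3,304.2

N ≈ 3300 RPM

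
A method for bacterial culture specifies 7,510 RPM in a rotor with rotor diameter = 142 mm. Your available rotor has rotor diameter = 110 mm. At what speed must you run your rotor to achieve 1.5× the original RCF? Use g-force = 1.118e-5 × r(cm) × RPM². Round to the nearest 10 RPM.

Original rotor: r = 142 mm / 2 = 71 mm = 7.1 cm
RCF = 1.118 × 10⁻⁵ × r × N²
RCF_original = 1.118 × 10⁻⁵ × 7.1 × (7510)² = 1.118 × 10⁻⁵ × 7.1 × 56,400,100 ≈ 4,476.9 × g
Target RCF = 1.5 × 4,476.9 ≈ 6,715.3 × g
Your rotor: r = 110 mm / 2 = 55 mm = 5.5 cm
6,715.3 = 1.118 × 10⁻⁵ × 5.5 × N²
N² = 6,715.3 / (6.149 × 10⁻⁵) = 109,209,628
N ≈ √109,209,628 ≈ 10,450.3

10450 RPM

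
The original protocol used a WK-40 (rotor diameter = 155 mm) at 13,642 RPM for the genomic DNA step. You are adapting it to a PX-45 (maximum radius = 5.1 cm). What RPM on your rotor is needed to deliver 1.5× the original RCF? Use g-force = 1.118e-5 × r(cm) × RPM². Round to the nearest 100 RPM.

Original rotor: r = 155 mm / 2 = 77.5 mm = 7.75 cm
RCF_original = 1.118 × 10⁻⁵ × 7.75 × (13642)² = 1.118 × 10⁻⁵ × 7.75 × 186,104,164 ≈ 16,125 × g
Target RCF = 1.5 × 16,125 ≈ 24,187.5 × g
24,187.5 = 1.118 × 10⁻⁵ × 5.1 × N²
N² = 24,187.5 / (5.7018 × 10⁻⁵) = 424,208,145
N ≈ √424,208,145 ≈ 20,596.3

≈ 20600 RPM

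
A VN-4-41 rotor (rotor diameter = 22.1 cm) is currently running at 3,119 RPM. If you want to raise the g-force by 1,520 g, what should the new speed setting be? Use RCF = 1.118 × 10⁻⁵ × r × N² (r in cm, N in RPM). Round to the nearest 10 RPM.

4690 RPM

r = 22.1 / 2 = 11.05 cm
Current RCF = 1.118 × 10⁻⁵ × 11.05 × (3119)² = 1.118 × 10⁻⁵ × 11.05 × 9,728,161 ≈ 1,201.8 × g
Target RCF = 1,201.8 + 1,520 = 2,721.8 × g
N² = 2,721.8 / (12.3539 × 10⁻⁵) = 22,031,909
N ≈ √22,031,909 ≈ 4,693.8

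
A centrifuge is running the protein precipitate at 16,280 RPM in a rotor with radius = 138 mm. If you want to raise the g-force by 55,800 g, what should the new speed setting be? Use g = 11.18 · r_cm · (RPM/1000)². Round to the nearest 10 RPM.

N₂ ≈ 25030 RPM

r = 138 mm = 13.8 cm
Current RCF = 11.18 × 13.8 × (16.28)² = 11.18 × 13.8 × 265.0384 ≈ 40,891.2 × g
Target RCF = 40,891.2 + 55,800 = 96,691.2 × g
(N/1000)² = 96,691.2 / 154.284 = 626.7092
N = 1000 × √626.7092 ≈ 25,034.2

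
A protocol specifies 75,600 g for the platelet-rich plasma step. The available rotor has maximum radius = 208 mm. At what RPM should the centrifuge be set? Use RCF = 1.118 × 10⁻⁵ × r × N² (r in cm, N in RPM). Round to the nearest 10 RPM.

18030 RPM

r = 208 mm = 20.8 cm
RCF = 1.118 × 10⁻⁵ × r × N²
75,600 = 1.118 × 10⁻⁵ × 20.8 × N²
N² = 75,600 / (23.2544 × 10⁻⁵) = 325,099,766
N ≈ √325,099,766 ≈ 18,030.5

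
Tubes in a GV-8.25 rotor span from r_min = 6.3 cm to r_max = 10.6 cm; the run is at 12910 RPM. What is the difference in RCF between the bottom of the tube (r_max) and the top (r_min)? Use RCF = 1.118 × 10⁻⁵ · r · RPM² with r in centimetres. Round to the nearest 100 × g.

≈ 8000 x g

RCF_max = 1.118 × 10⁻⁵ × 10.6 × (12910)² = 1.118 × 10⁻⁵ × 10.6 × 166,668,100 ≈ 19,751.5 × g
RCF_min = 1.118 × 10⁻⁵ × 6.3 × (12910)² = 1.118 × 10⁻⁵ × 6.3 × 166,668,100 ≈ 11,739.1 × g
ΔRCF = 19,751.5 − 11,739.1 = 8,012.4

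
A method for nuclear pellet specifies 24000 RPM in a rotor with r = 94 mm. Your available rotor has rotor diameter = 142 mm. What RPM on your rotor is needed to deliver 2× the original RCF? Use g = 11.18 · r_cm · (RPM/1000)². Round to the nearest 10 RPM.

≈ 39050 RPM

Original rotor: r = 94 mm = 9.4 cm
RCF_original = 11.18 × 9.4 × (24)² = 11.18 × 9.4 × 576 ≈ 60,533 × g
Target RCF = 2 × 60,533 ≈ 121,066 × g
Your rotor: r = 142 mm / 2 = 71 mm = 7.1 cm
121,066 = 11.18 × 7.1 × (N/1000)²
(N/1000)² = 121,066 / 79.378 = 1525.183
N = 1000 × √1525.183 ≈ 39,053.6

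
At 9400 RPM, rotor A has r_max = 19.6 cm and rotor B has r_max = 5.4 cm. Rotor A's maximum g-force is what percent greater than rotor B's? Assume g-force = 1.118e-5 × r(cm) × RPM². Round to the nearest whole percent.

263%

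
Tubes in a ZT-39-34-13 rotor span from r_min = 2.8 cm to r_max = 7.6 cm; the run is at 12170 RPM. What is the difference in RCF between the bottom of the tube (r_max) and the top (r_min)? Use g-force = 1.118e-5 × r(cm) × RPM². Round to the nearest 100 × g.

7900 g

RCF_max = 1.118 × 10⁻⁵ × 7.6 × (12170)² = 1.118 × 10⁻⁵ × 7.6 × 148,108,900 ≈ 12,584.5 × g
RCF_min = 1.118 × 10⁻⁵ × 2.8 × (12170)² = 1.118 × 10⁻⁵ × 2.8 × 148,108,900 ≈ 4,636.4 × g
ΔRCF = 12,584.5 − 4,636.4 = 7,948.1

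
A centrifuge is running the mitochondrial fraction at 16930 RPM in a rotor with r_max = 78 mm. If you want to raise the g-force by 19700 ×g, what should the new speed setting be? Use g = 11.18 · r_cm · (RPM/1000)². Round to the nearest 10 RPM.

r = 78 mm = 7.8 cm
Current RCF = 11.18 × 7.8 × (16.93)² = 11.18 × 7.8 × 286.6249 ≈ 24,994.8 × g
Target RCF = 24,994.8 + 19,700 = 44,694.8 × g
(N/1000)² = 44,694.8 / 87.204 = 512.5315
N = 1000 × √512.5315 ≈ 22,639.2

≈ 22640 RPM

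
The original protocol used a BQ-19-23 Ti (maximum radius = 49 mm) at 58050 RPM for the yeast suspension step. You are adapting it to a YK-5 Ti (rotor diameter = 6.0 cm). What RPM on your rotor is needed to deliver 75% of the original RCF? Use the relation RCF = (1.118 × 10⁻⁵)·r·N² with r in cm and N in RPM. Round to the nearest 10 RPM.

Original rotor: r = 49 mm = 4.9 cm
RCF = 1.118 × 10⁻⁵ × r × N²
RCF_original = 1.118 × 10⁻⁵ × 4.9 × (58050)² = 1.118 × 10⁻⁵ × 4.9 × 3,369,802,500 ≈ 184,604.5 × g
Target RCF = 0.75 × 184,604.5 ≈ 138,453.4 × g
Your rotor: r = 6.0 / 2 = 3 cm
138,453.4 = 1.118 × 10⁻⁵ × 3 × N²
N² = 138,453.4 / (3.354 × 10⁻⁵) = 4,128,008,348
N ≈ √4,128,008,348 ≈ 64,249.6

≈ 64250 RPM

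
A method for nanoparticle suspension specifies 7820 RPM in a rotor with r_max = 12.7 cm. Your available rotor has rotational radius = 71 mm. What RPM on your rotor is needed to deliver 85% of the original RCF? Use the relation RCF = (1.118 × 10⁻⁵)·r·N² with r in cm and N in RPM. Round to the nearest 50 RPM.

RCF_original = 1.118 × 10⁻⁵ × 12.7 × (7820)² = 1.118 × 10⁻⁵ × 12.7 × 61,152,400 ≈ 8,682.8 × g
Target RCF = 0.85 × 8,682.8 ≈ 7,380.4 × g
Your rotor: r = 71 mm = 7.1 cm
7,380.4 = 1.118 × 10⁻⁵ × 7.1 × N²
N² = 7,380.4 / (7.9378 × 10⁻⁵) = 92,977,903
N ≈ √92,977,903 ≈ 9,642.5

9650 RPM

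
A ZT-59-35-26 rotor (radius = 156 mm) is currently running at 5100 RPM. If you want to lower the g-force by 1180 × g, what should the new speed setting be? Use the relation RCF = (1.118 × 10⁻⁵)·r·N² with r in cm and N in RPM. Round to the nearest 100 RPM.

≈ 4400 RPM

r = 156 mm = 15.6 cm
Current RCF = 1.118 × 10⁻⁵ × 15.6 × (5100)² = 1.118 × 10⁻⁵ × 15.6 × 26,010,000 ≈ 4,536.4 × g
Target RCF = 4,536.4 − 1,180 = 3,356.4 × g
N² = 3,356.4 / (17.4408 × 10⁻⁵) = 19,244,530
N ≈ √19,244,530 ≈ 4,386.9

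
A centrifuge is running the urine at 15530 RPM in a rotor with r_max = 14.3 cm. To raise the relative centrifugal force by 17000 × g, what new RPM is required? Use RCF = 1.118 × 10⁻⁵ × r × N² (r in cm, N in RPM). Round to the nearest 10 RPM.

Current RCF = 1.118 × 10⁻⁵ × 14.3 × (15530)² = 1.118 × 10⁻⁵ × 14.3 × 241,180,900 ≈ 38,558.6 × g
Target RCF = 38,558.6 + 17,000 = 55,558.6 × g
N² = 55,558.6 / (15.9874 × 10⁻⁵) = 347,514,918
N ≈ √347,514,918 ≈ 18,641.8

N₂ ≈ 18640 RPM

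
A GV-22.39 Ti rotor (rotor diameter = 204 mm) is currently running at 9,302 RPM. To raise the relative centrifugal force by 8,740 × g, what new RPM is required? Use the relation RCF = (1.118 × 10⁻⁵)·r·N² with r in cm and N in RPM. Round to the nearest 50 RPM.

r = 204 mm / 2 = 102 mm = 10.2 cm
Current RCF = 1.118 × 10⁻⁵ × 10.2 × (9302)² = 1.118 × 10⁻⁵ × 10.2 × 86,527,204 ≈ 9,867.2 × g
Target RCF = 9,867.2 + 8,740 = 18,607.2 × g
N² = 18,607.2 / (11.4036 × 10⁻⁵) = 163,169,525
N ≈ √163,169,525 ≈ 12,773.8

12750 RPM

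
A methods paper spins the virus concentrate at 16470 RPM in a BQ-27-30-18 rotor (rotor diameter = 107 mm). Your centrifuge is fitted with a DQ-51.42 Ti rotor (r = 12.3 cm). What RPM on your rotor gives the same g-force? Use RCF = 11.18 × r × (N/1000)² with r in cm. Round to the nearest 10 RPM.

Original rotor: r = 107 mm / 2 = 53.5 mm = 5.35 cm
RCF = 11.18 × r × (N/1000)²
RCF_original = 11.18 × 5.35 × (16.47)² = 11.18 × 5.35 × 271.2609 ≈ 16,224.9 × g
16,224.9 = 11.18 × 12.3 × (N/1000)²
(N/1000)² = 16,224.9 / 137.514 = 117.9873
N = 1000 × √117.9873 ≈ 10,862.2

10860 RPM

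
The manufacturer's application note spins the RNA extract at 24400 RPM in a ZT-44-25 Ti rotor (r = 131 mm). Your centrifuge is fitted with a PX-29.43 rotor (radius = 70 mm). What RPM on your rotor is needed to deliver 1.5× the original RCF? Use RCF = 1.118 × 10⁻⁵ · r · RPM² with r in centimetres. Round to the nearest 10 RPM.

≈ 40880 RPM

Original rotor: r = 131 mm = 13.1 cm
RCF_original = 1.118 × 10⁻⁵ × 13.1 × (24400)² = 1.118 × 10⁻⁵ × 13.1 × 595,360,000 ≈ 87,195.2 × g
Target RCF = 1.5 × 87,195.2 ≈ 130,792.8 × g
Your rotor: r = 70 mm = 7.0 cm
130,792.8 = 1.118 × 10⁻⁵ × 7 × N²
N² = 130,792.8 / (7.826 × 10⁻⁵) = 1,671,259,903
N ≈ √1,671,259,903 ≈ 40,881.0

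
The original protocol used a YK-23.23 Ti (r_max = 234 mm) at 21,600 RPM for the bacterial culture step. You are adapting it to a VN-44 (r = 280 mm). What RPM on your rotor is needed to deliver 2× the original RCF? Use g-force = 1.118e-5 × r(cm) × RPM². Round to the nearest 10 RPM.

≈ 27930 RPM

Original rotor: r = 234 mm = 23.4 cm
RCF = 1.118 × 10⁻⁵ × r × N²
RCF_original = 1.118 × 10⁻⁵ × 23.4 × (21600)² = 1.118 × 10⁻⁵ × 23.4 × 466,560,000 ≈ 122,057.7 × g
Target RCF = 2 × 122,057.7 ≈ 244,115.4 × g
Your rotor: r = 280 mm = 28.0 cm
244,115.4 = 1.118 × 10⁻⁵ × 28 × N²
N² = 244,115.4 / (31.304 × 10⁻⁵) = 779,821,748
N ≈ √779,821,748 ≈ 27,925.3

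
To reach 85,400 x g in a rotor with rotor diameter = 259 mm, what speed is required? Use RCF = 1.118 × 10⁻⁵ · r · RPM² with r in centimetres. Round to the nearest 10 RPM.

24290 RPM

r = 259 mm / 2 = 129.5 mm = 12.95 cm
RCF = 1.118 × 10⁻⁵ × r × N²
85,400 = 1.118 × 10⁻⁵ × 12.95 × N²
N² = 85,400 / (14.4781 × 10⁻⁵) = 589,856,404
N ≈ √589,856,404 ≈ 24,287.0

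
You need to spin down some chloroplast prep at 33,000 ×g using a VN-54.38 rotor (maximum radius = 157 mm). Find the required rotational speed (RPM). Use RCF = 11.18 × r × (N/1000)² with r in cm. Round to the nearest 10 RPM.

r = 157 mm = 15.7 cm
RCF = 11.18 × r × (N/1000)²
33,000 = 11.18 × 15.7 × (N/1000)²
(N/1000)² = 33,000 / 175.526 = 188.0063
N = 1000 × √188.0063 ≈ 13,711.5

N ≈ 13710 RPM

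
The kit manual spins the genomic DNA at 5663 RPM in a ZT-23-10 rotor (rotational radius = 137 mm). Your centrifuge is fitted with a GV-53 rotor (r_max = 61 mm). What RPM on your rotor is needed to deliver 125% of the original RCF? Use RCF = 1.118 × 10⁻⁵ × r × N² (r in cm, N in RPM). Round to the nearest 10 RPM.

Original rotor: r = 137 mm = 13.7 cm
RCF_original = 1.118 × 10⁻⁵ × 13.7 × (5663)² = 1.118 × 10⁻⁵ × 13.7 × 32,069,569 ≈ 4,912 × g
Target RCF = 1.25 × 4,912 ≈ 6,140 × g
Your rotor: r = 61 mm = 6.1 cm
6,140 = 1.118 × 10⁻⁵ × 6.1 × N²
N² = 6,140 / (6.8198 × 10⁻⁵) = 90,031,966
N ≈ √90,031,966 ≈ 9,488.5

9490 RPM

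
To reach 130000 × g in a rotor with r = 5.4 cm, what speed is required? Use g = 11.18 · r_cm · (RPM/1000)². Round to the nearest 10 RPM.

130,000 = 11.18 × 5.4 × (N/1000)²
(N/1000)² = 130,000 / 60.372 = 2153.316
N = 1000 × √2153.316 ≈ 46,403.8

≈ 46400 RPM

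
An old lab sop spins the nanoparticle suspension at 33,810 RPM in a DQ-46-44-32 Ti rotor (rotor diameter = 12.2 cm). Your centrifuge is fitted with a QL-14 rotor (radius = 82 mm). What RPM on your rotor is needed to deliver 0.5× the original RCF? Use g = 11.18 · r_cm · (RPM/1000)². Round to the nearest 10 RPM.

≈ 20620 RPM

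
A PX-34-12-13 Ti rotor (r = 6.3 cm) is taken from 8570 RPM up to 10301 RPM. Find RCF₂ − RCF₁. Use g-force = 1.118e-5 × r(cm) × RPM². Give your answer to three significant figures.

RCF₁ = 1.118 × 10⁻⁵ × 6.3 × (8570)² = 1.118 × 10⁻⁵ × 6.3 × 73,444,900 ≈ 5,173 × g
RCF₂ = 1.118 × 10⁻⁵ × 6.3 × (10301)² = 1.118 × 10⁻⁵ × 6.3 × 106,110,601 ≈ 7,473.8 × g
Increase = 7,473.8 − 5,173 = 2,300.8

2300 g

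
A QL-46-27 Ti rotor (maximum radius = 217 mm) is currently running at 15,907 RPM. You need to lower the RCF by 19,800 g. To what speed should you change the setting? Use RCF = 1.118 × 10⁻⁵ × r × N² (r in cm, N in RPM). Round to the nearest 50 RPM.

≈ 13100 RPM

r = 217 mm = 21.7 cm
Current RCF = 1.118 × 10⁻⁵ × 21.7 × (15907)² = 1.118 × 10⁻⁵ × 21.7 × 253,032,649 ≈ 61,387.2 × g
Target RCF = 61,387.2 − 19,800 = 41,587.2 × g
N² = 41,587.2 / (24.2606 × 10⁻⁵) = 171,418,679
N ≈ √171,418,679 ≈ 13,092.7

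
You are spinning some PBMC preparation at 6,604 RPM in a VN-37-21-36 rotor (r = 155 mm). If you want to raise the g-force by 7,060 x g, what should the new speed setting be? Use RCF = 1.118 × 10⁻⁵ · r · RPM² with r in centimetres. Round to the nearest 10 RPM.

r = 155 mm = 15.5 cm
Current RCF = 1.118 × 10⁻⁵ × 15.5 × (6604)² = 1.118 × 10⁻⁵ × 15.5 × 43,612,816 ≈ 7,557.7 × g
Target RCF = 7,557.7 + 7,060 = 14,617.7 × g
N² = 14,617.7 / (17.329 × 10⁻⁵) = 84,353,973
N ≈ √84,353,973 ≈ 9,184.4

9180 RPM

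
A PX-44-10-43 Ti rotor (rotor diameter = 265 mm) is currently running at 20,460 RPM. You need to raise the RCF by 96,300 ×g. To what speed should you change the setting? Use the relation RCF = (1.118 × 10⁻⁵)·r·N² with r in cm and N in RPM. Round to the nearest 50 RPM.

32700 RPM

r = 265 mm / 2 = 132.5 mm = 13.25 cm
Current RCF = 1.118 × 10⁻⁵ × 13.25 × (20460)² = 1.118 × 10⁻⁵ × 13.25 × 418,611,600 ≈ 62,011 × g
Target RCF = 62,011 + 96,300 = 158,311 × g
N² = 158,311 / (14.8135 × 10⁻⁵) = 1,068,694,097
N ≈ √1,068,694,097 ≈ 32,690.9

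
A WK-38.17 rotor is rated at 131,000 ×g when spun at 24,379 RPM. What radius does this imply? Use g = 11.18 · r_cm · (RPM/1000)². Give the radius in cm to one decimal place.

r ≈ 19.7 cm

131000 = 11.18 × r × (24.379)²
r = 131000 / (11.18 × 594.335641) = 131000 / 6644.672 ≈ 19.715 cm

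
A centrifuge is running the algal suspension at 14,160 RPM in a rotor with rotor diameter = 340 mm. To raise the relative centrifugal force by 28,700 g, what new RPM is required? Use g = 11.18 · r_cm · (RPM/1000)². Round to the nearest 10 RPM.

r = 340 mm / 2 = 170 mm = 17 cm
Current RCF = 11.18 × 17 × (14.16)² = 11.18 × 17 × 200.5056 ≈ 38,108.1 × g
Target RCF = 38,108.1 + 28,700 = 66,808.1 × g
(N/1000)² = 66,808.1 / 190.06 = 351.5106
N = 1000 × √351.5106 ≈ 18,748.6

N₂ ≈ 18750 RPM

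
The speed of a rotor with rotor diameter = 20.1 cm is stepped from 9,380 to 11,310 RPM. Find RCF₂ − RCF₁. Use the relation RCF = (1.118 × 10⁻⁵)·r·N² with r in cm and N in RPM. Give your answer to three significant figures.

≈ 4490 x g

r = 20.1 / 2 = 10.05 cm
RCF₁ = 1.118 × 10⁻⁵ × 10.05 × (9380)² = 1.118 × 10⁻⁵ × 10.05 × 87,984,400 ≈ 9,885.8 × g
RCF₂ = 1.118 × 10⁻⁵ × 10.05 × (11310)² = 1.118 × 10⁻⁵ × 10.05 × 127,916,100 ≈ 14,372.5 × g
Increase = 14,372.5 − 9,885.8 = 4,486.7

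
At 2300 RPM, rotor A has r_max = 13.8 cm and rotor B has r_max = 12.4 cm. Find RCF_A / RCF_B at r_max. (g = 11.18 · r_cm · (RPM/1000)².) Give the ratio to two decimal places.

At fixed N, RCF ∝ r, so RCF_A/RCF_B = r_A/r_B = 13.8 / 12.4 = 1.1129.

1.11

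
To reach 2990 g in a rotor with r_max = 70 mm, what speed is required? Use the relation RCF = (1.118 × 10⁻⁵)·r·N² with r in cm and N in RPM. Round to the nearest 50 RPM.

r = 70 mm = 7.0 cm
RCF = 1.118 × 10⁻⁵ × r × N²
2,990 = 1.118 × 10⁻⁵ × 7 × N²
N² = 2,990 / (7.826 × 10⁻⁵) = 38,205,980
N ≈ √38,205,980 ≈ 6,181.1

6200 RPM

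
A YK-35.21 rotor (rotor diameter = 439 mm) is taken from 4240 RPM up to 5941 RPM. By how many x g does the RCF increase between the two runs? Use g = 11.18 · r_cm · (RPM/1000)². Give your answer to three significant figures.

4250 x g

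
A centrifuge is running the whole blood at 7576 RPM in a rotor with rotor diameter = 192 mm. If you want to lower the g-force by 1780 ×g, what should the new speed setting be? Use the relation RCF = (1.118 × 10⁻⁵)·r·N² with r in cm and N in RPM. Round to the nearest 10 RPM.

≈ 6390 RPM

r = 192 mm / 2 = 96 mm = 9.6 cm
Current RCF = 1.118 × 10⁻⁵ × 9.6 × (7576)² = 1.118 × 10⁻⁵ × 9.6 × 57,395,776 ≈ 6,160.2 × g
Target RCF = 6,160.2 − 1,780 = 4,380.2 × g
N² = 4,380.2 / (10.7328 × 10⁻⁵) = 40,811,345
N ≈ √40,811,345 ≈ 6,388.4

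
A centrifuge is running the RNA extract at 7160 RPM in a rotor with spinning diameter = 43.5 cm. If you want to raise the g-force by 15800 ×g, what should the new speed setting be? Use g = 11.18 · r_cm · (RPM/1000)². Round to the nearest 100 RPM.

r = 43.5 / 2 = 21.75 cm
Current RCF = 11.18 × 21.75 × (7.16)² = 11.18 × 21.75 × 51.2656 ≈ 12,466 × g
Target RCF = 12,466 + 15,800 = 28,266 × g
(N/1000)² = 28,266 / 243.165 = 116.2421
N = 1000 × √116.2421 ≈ 10,781.6

10800 RPM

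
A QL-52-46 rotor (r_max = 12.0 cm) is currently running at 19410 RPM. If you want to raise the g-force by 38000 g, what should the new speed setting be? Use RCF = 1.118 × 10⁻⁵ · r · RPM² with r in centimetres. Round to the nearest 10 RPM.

25690 RPM

Current RCF = 1.118 × 10⁻⁵ × 12 × (19410)² = 1.118 × 10⁻⁵ × 12 × 376,748,100 ≈ 50,544.5 × g
Target RCF = 50,544.5 + 38,000 = 88,544.5 × g
N² = 88,544.5 / (13.416 × 10⁻⁵) = 659,991,801
N ≈ √659,991,801 ≈ 25,690.3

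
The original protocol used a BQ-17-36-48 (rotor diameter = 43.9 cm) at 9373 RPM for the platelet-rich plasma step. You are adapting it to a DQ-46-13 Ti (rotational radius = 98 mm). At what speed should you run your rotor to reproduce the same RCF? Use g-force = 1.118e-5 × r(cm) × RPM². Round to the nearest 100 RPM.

14000 RPM

Original rotor: r = 43.9 / 2 = 21.95 cm
RCF = 1.118 × 10⁻⁵ × r × N²
RCF_original = 1.118 × 10⁻⁵ × 21.95 × (9373)² = 1.118 × 10⁻⁵ × 21.95 × 87,853,129 ≈ 21,559.2 × g
Your rotor: r = 98 mm = 9.8 cm
21,559.2 = 1.118 × 10⁻⁵ × 9.8 × N²
N² = 21,559.2 / (10.9564 × 10⁻⁵) = 196,772,663
N ≈ √196,772,663 ≈ 14,027.6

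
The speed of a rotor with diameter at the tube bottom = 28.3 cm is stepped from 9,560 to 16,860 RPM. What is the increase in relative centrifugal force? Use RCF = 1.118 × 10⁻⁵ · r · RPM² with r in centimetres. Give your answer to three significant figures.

≈ 30500 × g

r = 28.3 / 2 = 14.15 cm
RCF₁ = 1.118 × 10⁻⁵ × 14.15 × (9560)² = 1.118 × 10⁻⁵ × 14.15 × 91,393,600 ≈ 14,458.2 × g
RCF₂ = 1.118 × 10⁻⁵ × 14.15 × (16860)² = 1.118 × 10⁻⁵ × 14.15 × 284,259,600 ≈ 44,969 × g
Increase = 44,969 − 14,458.2 = 30,510.8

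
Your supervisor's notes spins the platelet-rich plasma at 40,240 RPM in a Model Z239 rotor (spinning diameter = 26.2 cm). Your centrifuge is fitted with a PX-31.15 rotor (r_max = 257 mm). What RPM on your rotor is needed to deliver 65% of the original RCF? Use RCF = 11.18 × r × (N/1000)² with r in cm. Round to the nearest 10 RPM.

≈ 23160 RPM

Original rotor: r = 26.2 / 2 = 13.1 cm
RCF_original = 11.18 × 13.1 × (40.24)² = 11.18 × 13.1 × 1,619.2576 ≈ 237,153.2 × g
Target RCF = 0.65 × 237,153.2 ≈ 154,149.6 × g
Your rotor: r = 257 mm = 25.7 cm
154,149.6 = 11.18 × 25.7 × (N/1000)²
(N/1000)² = 154,149.6 / 287.326 = 536.4972
N = 1000 × √536.4972 ≈ 23,162.4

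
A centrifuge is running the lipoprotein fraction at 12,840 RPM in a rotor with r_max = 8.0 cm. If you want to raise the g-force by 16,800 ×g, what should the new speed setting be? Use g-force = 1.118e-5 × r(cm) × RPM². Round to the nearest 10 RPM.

18780 RPM

Current RCF = 1.118 × 10⁻⁵ × 8 × (12840)² = 1.118 × 10⁻⁵ × 8 × 164,865,600 ≈ 14,745.6 × g
Target RCF = 14,745.6 + 16,800 = 31,545.6 × g
N² = 31,545.6 / (8.944 × 10⁻⁵) = 352,701,252
N ≈ √352,701,252 ≈ 18,780.3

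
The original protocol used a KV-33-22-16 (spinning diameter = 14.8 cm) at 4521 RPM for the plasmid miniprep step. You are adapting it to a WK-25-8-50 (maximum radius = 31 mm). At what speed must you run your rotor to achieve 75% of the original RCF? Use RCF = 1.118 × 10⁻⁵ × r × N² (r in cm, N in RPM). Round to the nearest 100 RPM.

Original rotor: r = 14.8 / 2 = 7.4 cm
RCF_original = 1.118 × 10⁻⁵ × 7.4 × (4521)² = 1.118 × 10⁻⁵ × 7.4 × 20,439,441 ≈ 1,691 × g
Target RCF = 0.75 × 1,691 ≈ 1,268.2 × g
Your rotor: r = 31 mm = 3.1 cm
1,268.2 = 1.118 × 10⁻⁵ × 3.1 × N²
N² = 1,268.2 / (3.4658 × 10⁻⁵) = 36,591,840
N ≈ √36,591,840 ≈ 6,049.1

≈ 6000 RPM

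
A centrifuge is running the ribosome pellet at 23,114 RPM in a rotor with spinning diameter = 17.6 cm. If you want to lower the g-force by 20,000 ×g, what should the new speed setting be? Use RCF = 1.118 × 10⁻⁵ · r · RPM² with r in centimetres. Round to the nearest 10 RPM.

≈ 18190 RPM

r = 17.6 / 2 = 8.8 cm
Current RCF = 1.118 × 10⁻⁵ × 8.8 × (23114)² = 1.118 × 10⁻⁵ × 8.8 × 534,256,996 ≈ 52,562.3 × g
Target RCF = 52,562.3 − 20,000 = 32,562.3 × g
N² = 32,562.3 / (9.8384 × 10⁻⁵) = 330,971,499
N ≈ √330,971,499 ≈ 18,192.6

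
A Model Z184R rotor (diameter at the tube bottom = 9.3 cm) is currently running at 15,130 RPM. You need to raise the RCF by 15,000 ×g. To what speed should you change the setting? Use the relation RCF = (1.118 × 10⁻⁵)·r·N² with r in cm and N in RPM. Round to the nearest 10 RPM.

N₂ ≈ 22750 RPM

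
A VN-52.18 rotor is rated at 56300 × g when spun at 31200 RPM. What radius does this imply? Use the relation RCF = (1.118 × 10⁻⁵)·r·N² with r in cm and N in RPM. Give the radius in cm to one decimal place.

RCF = 1.118 × 10⁻⁵ × r × N²
56300 = 1.118 × 10⁻⁵ × r × (31200)²
r = 56300 / (1.118 × 10⁻⁵ × 973,440,000) = 56300 / 10883.06 ≈ 5.173 cm

≈ 5.2 cm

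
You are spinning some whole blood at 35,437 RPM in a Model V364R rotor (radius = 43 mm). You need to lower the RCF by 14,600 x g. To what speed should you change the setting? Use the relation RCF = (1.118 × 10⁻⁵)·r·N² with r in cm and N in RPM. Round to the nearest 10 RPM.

r = 43 mm = 4.3 cm
Current RCF = 1.118 × 10⁻⁵ × 4.3 × (35437)² = 1.118 × 10⁻⁵ × 4.3 × 1,255,780,969 ≈ 60,370.4 × g
Target RCF = 60,370.4 − 14,600 = 45,770.4 × g
N² = 45,770.4 / (4.8074 × 10⁻⁵) = 952,082,207
N ≈ √952,082,207 ≈ 30,855.8

≈ 30860 RPM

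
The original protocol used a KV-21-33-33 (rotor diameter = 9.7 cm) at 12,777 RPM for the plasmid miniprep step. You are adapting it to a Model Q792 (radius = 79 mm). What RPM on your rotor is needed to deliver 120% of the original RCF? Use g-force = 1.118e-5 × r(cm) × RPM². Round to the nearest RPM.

10967 RPM

Original rotor: r = 9.7 / 2 = 4.85 cm
RCF_original = 1.118 × 10⁻⁵ × 4.85 × (12777)² = 1.118 × 10⁻⁵ × 4.85 × 163,251,729 ≈ 8,852 × g
Target RCF = 1.2 × 8,852 ≈ 10,622.4 × g
Your rotor: r = 79 mm = 7.9 cm
10,622.4 = 1.118 × 10⁻⁵ × 7.9 × N²
N² = 10,622.4 / (8.8322 × 10⁻⁵) = 120,269,016
N ≈ √120,269,016 ≈ 10,966.7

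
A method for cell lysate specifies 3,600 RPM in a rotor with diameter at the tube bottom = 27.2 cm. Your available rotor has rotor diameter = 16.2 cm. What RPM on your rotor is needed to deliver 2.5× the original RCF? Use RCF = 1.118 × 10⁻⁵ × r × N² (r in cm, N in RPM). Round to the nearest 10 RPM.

7380 RPM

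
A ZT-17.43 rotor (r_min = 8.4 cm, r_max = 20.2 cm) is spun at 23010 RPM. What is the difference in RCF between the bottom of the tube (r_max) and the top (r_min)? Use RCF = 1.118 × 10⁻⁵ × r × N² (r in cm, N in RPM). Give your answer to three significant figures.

RCF_max = 1.118 × 10⁻⁵ × 20.2 × (23010)² = 1.118 × 10⁻⁵ × 20.2 × 529,460,100 ≈ 119,571.2 × g
RCF_min = 1.118 × 10⁻⁵ × 8.4 × (23010)² = 1.118 × 10⁻⁵ × 8.4 × 529,460,100 ≈ 49,722.7 × g
ΔRCF = 119,571.2 − 49,722.7 = 69,848.5

69800 ×g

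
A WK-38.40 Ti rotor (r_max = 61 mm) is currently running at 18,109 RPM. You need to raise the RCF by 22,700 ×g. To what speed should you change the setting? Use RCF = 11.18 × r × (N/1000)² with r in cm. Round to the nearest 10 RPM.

r = 61 mm = 6.1 cm
Current RCF = 11.18 × 6.1 × (18.109)² = 11.18 × 6.1 × 327.935881 ≈ 22,364.6 × g
Target RCF = 22,364.6 + 22,700 = 45,064.6 × g
(N/1000)² = 45,064.6 / 68.198 = 660.7906
N = 1000 × √660.7906 ≈ 25,705.8

N₂ ≈ 25710 RPM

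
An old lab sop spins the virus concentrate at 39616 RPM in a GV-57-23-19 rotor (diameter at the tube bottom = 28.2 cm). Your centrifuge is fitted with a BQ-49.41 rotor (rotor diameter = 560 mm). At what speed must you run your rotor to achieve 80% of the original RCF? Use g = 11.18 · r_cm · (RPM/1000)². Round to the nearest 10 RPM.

Original rotor: r = 28.2 / 2 = 14.1 cm
RCF = 11.18 × r × (N/1000)²
RCF_original = 11.18 × 14.1 × (39.616)² = 11.18 × 14.1 × 1,569.427456 ≈ 247,401.4 × g
Target RCF = 0.8 × 247,401.4 ≈ 197,921.1 × g
Your rotor: r = 560 mm / 2 = 280 mm = 28 cm
197,921.1 = 11.18 × 28 × (N/1000)²
(N/1000)² = 197,921.1 / 313.04 = 632.255
N = 1000 × √632.255 ≈ 25,144.7

25140 RPM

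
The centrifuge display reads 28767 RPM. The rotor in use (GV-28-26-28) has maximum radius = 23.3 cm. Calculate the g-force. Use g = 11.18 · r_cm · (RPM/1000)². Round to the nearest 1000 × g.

216000 ×g

RCF = 11.18 × 23.3 × (28.767)² = 11.18 × 23.3 × 827.540289 ≈ 215,569.3 × g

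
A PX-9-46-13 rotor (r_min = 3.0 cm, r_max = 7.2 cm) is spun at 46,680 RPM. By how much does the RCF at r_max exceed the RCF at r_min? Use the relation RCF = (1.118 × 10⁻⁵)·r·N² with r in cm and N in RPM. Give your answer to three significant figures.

RCF_max = 1.118 × 10⁻⁵ × 7.2 × (46680)² = 1.118 × 10⁻⁵ × 7.2 × 2,179,022,400 ≈ 175,402.6 × g
RCF_min = 1.118 × 10⁻⁵ × 3 × (46680)² = 1.118 × 10⁻⁵ × 3 × 2,179,022,400 ≈ 73,084.4 × g
ΔRCF = 175,402.6 − 73,084.4 = 102,318.2

≈ 102000 x g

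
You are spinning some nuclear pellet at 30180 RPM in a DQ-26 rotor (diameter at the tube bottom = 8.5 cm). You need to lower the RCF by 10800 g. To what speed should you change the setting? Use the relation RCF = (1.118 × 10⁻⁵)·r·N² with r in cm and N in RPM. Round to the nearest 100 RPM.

r = 8.5 / 2 = 4.25 cm
Current RCF = 1.118 × 10⁻⁵ × 4.25 × (30180)² = 1.118 × 10⁻⁵ × 4.25 × 910,832,400 ≈ 43,278.2 × g
Target RCF = 43,278.2 − 10,800 = 32,478.2 × g
N² = 32,478.2 / (4.7515 × 10⁻⁵) = 683,535,726
N ≈ √683,535,726 ≈ 26,144.5

26100 RPM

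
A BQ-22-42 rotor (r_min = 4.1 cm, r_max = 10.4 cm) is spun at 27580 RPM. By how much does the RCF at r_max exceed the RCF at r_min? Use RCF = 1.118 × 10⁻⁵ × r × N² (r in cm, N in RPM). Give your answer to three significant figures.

RCF_max = 1.118 × 10⁻⁵ × 10.4 × (27580)² = 1.118 × 10⁻⁵ × 10.4 × 760,656,400 ≈ 88,443 × g
RCF_min = 1.118 × 10⁻⁵ × 4.1 × (27580)² = 1.118 × 10⁻⁵ × 4.1 × 760,656,400 ≈ 34,867 × g
ΔRCF = 88,443 − 34,867 = 53,576

ΔRCF ≈ 53600 x g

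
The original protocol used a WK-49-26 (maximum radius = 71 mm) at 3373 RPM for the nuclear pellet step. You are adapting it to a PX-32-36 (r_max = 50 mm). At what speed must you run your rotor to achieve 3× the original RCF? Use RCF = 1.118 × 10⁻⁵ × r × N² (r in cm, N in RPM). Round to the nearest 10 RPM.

Original rotor: r = 71 mm = 7.1 cm
RCF_original = 1.118 × 10⁻⁵ × 7.1 × (3373)² = 1.118 × 10⁻⁵ × 7.1 × 11,377,129 ≈ 903.1 × g
Target RCF = 3 × 903.1 ≈ 2,709.3 × g
Your rotor: r = 50 mm = 5.0 cm
2,709.3 = 1.118 × 10⁻⁵ × 5 × N²
N² = 2,709.3 / (5.59 × 10⁻⁵) = 48,466,905
N ≈ √48,466,905 ≈ 6,961.8

6960 RPM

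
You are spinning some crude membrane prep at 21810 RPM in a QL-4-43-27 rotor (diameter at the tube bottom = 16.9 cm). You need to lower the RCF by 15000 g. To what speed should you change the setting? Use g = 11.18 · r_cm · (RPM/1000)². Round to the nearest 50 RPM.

r = 16.9 / 2 = 8.45 cm
Current RCF = 11.18 × 8.45 × (21.81)² = 11.18 × 8.45 × 475.6761 ≈ 44,937.6 × g
Target RCF = 44,937.6 − 15,000 = 29,937.6 × g
(N/1000)² = 29,937.6 / 94.471 = 316.8972
N = 1000 × √316.8972 ≈ 17,801.6

N₂ ≈ 17800 RPM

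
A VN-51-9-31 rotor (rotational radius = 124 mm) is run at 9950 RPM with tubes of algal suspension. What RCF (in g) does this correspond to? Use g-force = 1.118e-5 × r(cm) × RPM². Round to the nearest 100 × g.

13700 g

r = 124 mm = 12.4 cm
RCF = 1.118 × 10⁻⁵ × r × N²
RCF = 1.118 × 10⁻⁵ × 12.4 × (9950)² = 1.118 × 10⁻⁵ × 12.4 × 99,002,500 ≈ 13,724.9 × g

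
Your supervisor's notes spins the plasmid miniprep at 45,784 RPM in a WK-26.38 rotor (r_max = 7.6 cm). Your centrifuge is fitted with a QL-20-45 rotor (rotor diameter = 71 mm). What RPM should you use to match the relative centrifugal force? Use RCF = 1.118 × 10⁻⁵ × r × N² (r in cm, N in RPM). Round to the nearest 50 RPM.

67000 RPM

RCF_original = 1.118 × 10⁻⁵ × 7.6 × (45784)² = 1.118 × 10⁻⁵ × 7.6 × 2,096,174,656 ≈ 178,107.8 × g
Your rotor: r = 71 mm / 2 = 35.5 mm = 3.55 cm
178,107.8 = 1.118 × 10⁻⁵ × 3.55 × N²
N² = 178,107.8 / (3.9689 × 10⁻⁵) = 4,487,585,981
N ≈ √4,487,585,981 ≈ 66,989.4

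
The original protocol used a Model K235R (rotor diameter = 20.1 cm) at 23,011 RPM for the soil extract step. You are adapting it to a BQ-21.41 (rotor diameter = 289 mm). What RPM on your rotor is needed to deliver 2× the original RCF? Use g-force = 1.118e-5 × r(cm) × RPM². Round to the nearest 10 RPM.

Original rotor: r = 20.1 / 2 = 10.05 cm
RCF = 1.118 × 10⁻⁵ × r × N²
RCF_original = 1.118 × 10⁻⁵ × 10.05 × (23011)² = 1.118 × 10⁻⁵ × 10.05 × 529,506,121 ≈ 59,494.8 × g
Target RCF = 2 × 59,494.8 ≈ 118,989.6 × g
Your rotor: r = 289 mm / 2 = 144.5 mm = 14.45 cm
118,989.6 = 1.118 × 10⁻⁵ × 14.45 × N²
N² = 118,989.6 / (16.1551 × 10⁻⁵) = 736,545,116
N ≈ √736,545,116 ≈ 27,139.4

27140 RPM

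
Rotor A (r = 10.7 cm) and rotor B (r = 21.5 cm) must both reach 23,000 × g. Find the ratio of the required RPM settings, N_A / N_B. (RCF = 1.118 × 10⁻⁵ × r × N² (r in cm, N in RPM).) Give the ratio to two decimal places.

At fixed RCF, N ∝ 1/√r, so N_A/N_B = √(r_B/r_A) = √(21.5/10.7) = √2.009346 = 1.4175.

1.42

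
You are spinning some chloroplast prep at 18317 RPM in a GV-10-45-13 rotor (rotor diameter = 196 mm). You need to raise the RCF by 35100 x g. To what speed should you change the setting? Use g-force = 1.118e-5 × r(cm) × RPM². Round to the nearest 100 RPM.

r = 196 mm / 2 = 98 mm = 9.8 cm
Current RCF = 1.118 × 10⁻⁵ × 9.8 × (18317)² = 1.118 × 10⁻⁵ × 9.8 × 335,512,489 ≈ 36,760.1 × g
Target RCF = 36,760.1 + 35,100 = 71,860.1 × g
N² = 71,860.1 / (10.9564 × 10⁻⁵) = 655,873,280
N ≈ √655,873,280 ≈ 25,610.0

N₂ ≈ 25600 RPM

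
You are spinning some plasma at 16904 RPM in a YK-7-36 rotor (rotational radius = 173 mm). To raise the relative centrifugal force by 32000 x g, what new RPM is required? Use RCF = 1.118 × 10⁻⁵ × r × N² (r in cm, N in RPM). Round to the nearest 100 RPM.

21200 RPM

r = 173 mm = 17.3 cm
Current RCF = 1.118 × 10⁻⁵ × 17.3 × (16904)² = 1.118 × 10⁻⁵ × 17.3 × 285,745,216 ≈ 55,267.1 × g
Target RCF = 55,267.1 + 32,000 = 87,267.1 × g
N² = 87,267.1 / (19.3414 × 10⁻⁵) = 451,193,295
N ≈ √451,193,295 ≈ 21,241.3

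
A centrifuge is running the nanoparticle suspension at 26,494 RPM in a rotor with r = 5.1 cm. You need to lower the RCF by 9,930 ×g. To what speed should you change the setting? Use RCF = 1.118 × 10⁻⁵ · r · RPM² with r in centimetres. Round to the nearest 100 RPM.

23000 RPM

Current RCF = 1.118 × 10⁻⁵ × 5.1 × (26494)² = 1.118 × 10⁻⁵ × 5.1 × 701,932,036 ≈ 40,022.8 × g
Target RCF = 40,022.8 − 9,930 = 30,092.8 × g
N² = 30,092.8 / (5.7018 × 10⁻⁵) = 527,777,193
N ≈ √527,777,193 ≈ 22,973.4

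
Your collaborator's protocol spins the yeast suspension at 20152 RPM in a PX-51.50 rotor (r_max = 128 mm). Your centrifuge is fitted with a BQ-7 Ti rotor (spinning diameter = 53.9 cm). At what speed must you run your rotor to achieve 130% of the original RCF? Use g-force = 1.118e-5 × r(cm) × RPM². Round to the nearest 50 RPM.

≈ 15850 RPM

Original rotor: r = 128 mm = 12.8 cm
RCF_original = 1.118 × 10⁻⁵ × 12.8 × (20152)² = 1.118 × 10⁻⁵ × 12.8 × 406,103,104 ≈ 58,115 × g
Target RCF = 1.3 × 58,115 ≈ 75,549.5 × g
Your rotor: r = 53.9 / 2 = 26.95 cm
75,549.5 = 1.118 × 10⁻⁵ × 26.95 × N²
N² = 75,549.5 / (30.1301 × 10⁻⁵) = 250,744,272
N ≈ √250,744,272 ≈ 15,834.9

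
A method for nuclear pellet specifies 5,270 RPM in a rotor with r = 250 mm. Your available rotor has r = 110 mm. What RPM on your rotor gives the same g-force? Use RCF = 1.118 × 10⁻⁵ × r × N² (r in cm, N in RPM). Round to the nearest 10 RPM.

7940 RPM

Original rotor: r = 250 mm = 25.0 cm
RCF_original = 1.118 × 10⁻⁵ × 25 × (5270)² = 1.118 × 10⁻⁵ × 25 × 27,772,900 ≈ 7,762.5 × g
Your rotor: r = 110 mm = 11.0 cm
7,762.5 = 1.118 × 10⁻⁵ × 11 × N²
N² = 7,762.5 / (12.298 × 10⁻⁵) = 63,120,020
N ≈ √63,120,020 ≈ 7,944.8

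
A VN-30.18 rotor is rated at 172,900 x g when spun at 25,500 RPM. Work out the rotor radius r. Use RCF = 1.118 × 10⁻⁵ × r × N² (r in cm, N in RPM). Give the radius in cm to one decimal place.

RCF = 1.118 × 10⁻⁵ × r × N²
172900 = 1.118 × 10⁻⁵ × r × (25500)²
r = 172900 / (1.118 × 10⁻⁵ × 650,250,000) = 172900 / 7269.795 ≈ 23.783 cm

≈ 23.8 cm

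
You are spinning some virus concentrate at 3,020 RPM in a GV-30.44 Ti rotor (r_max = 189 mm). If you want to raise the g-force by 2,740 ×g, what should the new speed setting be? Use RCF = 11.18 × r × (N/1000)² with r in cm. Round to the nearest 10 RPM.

r = 189 mm = 18.9 cm
Current RCF = 11.18 × 18.9 × (3.02)² = 11.18 × 18.9 × 9.1204 ≈ 1,927.2 × g
Target RCF = 1,927.2 + 2,740 = 4,667.2 × g
(N/1000)² = 4,667.2 / 211.302 = 22.08782
N = 1000 × √22.08782 ≈ 4,699.8

≈ 4700 RPM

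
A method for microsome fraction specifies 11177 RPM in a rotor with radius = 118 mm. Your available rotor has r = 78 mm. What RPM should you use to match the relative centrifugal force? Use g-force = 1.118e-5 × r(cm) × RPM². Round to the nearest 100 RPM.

Original rotor: r = 118 mm = 11.8 cm
RCF_original = 1.118 × 10⁻⁵ × 11.8 × (11177)² = 1.118 × 10⁻⁵ × 11.8 × 124,925,329 ≈ 16,480.6 × g
Your rotor: r = 78 mm = 7.8 cm
16,480.6 = 1.118 × 10⁻⁵ × 7.8 × N²
N² = 16,480.6 / (8.7204 × 10⁻⁵) = 188,989,037
N ≈ √188,989,037 ≈ 13,747.3

13700 RPM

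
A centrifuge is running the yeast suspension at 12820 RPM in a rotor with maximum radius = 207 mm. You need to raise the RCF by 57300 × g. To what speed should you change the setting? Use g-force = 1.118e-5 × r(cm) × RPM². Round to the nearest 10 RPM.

20300 RPM

r = 207 mm = 20.7 cm
Current RCF = 1.118 × 10⁻⁵ × 20.7 × (12820)² = 1.118 × 10⁻⁵ × 20.7 × 164,352,400 ≈ 38,035.4 × g
Target RCF = 38,035.4 + 57,300 = 95,335.4 × g
N² = 95,335.4 / (23.1426 × 10⁻⁵) = 411,947,664
N ≈ √411,947,664 ≈ 20,296.5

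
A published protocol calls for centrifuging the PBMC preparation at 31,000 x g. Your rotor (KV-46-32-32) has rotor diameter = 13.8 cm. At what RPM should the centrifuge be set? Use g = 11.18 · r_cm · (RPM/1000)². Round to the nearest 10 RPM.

r = 13.8 / 2 = 6.9 cm
31,000 = 11.18 × 6.9 × (N/1000)²
(N/1000)² = 31,000 / 77.142 = 401.8563
N = 1000 × √401.8563 ≈ 20,046.4

20050 RPM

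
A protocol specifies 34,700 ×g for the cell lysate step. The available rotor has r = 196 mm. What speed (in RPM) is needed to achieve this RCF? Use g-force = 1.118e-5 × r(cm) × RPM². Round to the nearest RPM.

r = 196 mm = 19.6 cm
RCF = 1.118 × 10⁻⁵ × r × N²
34,700 = 1.118 × 10⁻⁵ × 19.6 × N²
N² = 34,700 / (21.9128 × 10⁻⁵) = 158,354,934
N ≈ √158,354,934 ≈ 12,583.9

N ≈ 12584 RPM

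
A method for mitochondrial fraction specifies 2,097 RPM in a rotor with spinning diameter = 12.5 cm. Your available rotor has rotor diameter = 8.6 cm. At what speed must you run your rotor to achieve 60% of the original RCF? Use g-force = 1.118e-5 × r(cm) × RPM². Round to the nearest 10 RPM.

≈ 1960 RPM

Original rotor: r = 12.5 / 2 = 6.25 cm
RCF_original = 1.118 × 10⁻⁵ × 6.25 × (2097)² = 1.118 × 10⁻⁵ × 6.25 × 4,397,409 ≈ 307.3 × g
Target RCF = 0.6 × 307.3 ≈ 184.4 × g
Your rotor: r = 8.6 / 2 = 4.3 cm
184.4 = 1.118 × 10⁻⁵ × 4.3 × N²
N² = 184.4 / (4.8074 × 10⁻⁵) = 3,835,753
N ≈ √3,835,753 ≈ 1,958.5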